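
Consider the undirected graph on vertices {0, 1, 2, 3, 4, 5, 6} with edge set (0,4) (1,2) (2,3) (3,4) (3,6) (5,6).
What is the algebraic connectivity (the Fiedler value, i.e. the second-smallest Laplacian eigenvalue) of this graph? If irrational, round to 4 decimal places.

Each diagonal entry of L is the vertex degree and each off-diagonal entry is -1 where an edge is present, 0 otherwise; in the order [0, 1, 2, 3, 4, 5, 6] the diagonal is [1, 1, 2, 3, 2, 1, 2]. The smallest Laplacian eigenvalue is always 0. The next one, lambda_2 = 0.3820, measures how hard the graph is to disconnect: larger values mean better connectivity. There is one zero in the spectrum, matching the 1 component.

0.3820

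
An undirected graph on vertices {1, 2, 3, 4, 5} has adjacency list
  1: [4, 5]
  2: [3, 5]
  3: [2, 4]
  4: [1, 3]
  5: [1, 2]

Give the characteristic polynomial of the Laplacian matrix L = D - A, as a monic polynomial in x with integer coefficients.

x^5 - 10x^4 + 35x^3 - 50x^2 + 25x

Each diagonal entry of L is the vertex degree and each off-diagonal entry is -1 where an edge is present, 0 otherwise; in the order [1, 2, 3, 4, 5] the diagonal is [2, 2, 2, 2, 2]. L has integer entries, so p(x) = det(xI - L) has integer coefficients. Expanding the determinant yields x^5 - 10x^4 + 35x^3 - 50x^2 + 25x. The constant term is 0 because L is singular (the all-ones vector lies in its kernel). The eigenvalues sum to 10, which equals trace(L) = 2|E|.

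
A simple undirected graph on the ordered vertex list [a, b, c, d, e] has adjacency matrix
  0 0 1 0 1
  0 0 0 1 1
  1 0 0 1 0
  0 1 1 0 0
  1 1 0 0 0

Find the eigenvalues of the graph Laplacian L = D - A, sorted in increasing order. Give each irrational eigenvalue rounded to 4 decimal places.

Reading degrees in the order [a, b, c, d, e] gives [2, 2, 2, 2, 2]; set D = diag(2, 2, 2, 2, 2) and form L = D - A. Diagonalising L (or applying a numerical eigensolver to the 5x5 matrix) gives the spectrum above.

[0, 1.3820, 1.3820, 3.6180, 3.6180]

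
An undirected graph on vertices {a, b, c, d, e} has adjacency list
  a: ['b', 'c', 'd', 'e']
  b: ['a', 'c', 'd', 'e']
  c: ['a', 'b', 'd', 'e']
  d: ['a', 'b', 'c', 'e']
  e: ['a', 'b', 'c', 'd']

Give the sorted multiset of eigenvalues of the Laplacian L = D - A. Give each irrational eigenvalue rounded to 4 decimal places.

With the vertex order [a, b, c, d, e], the degrees are [4, 4, 4, 4, 4], giving D = diag(4, 4, 4, 4, 4) and L = D - A. Since every row of L sums to 0, the all-ones vector is in the kernel and 0 is an eigenvalue.

[0, 5, 5, 5, 5]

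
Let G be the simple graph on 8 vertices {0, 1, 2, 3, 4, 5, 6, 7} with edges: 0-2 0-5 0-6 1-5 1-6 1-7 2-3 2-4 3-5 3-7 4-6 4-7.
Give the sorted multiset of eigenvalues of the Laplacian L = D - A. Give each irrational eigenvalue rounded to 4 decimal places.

[0, 2, 2, 2, 4, 4, 4, 6]

Each diagonal entry of L is the vertex degree and each off-diagonal entry is -1 where an edge is present, 0 otherwise; in the order [0, 1, 2, 3, 4, 5, 6, 7] the diagonal is [3, 3, 3, 3, 3, 3, 3, 3]. The multiplicity of 0 as a Laplacian eigenvalue equals the number of connected components. The single zero eigenvalue shows the graph is connected. The eigenvalues sum to 24, which equals trace(L) = 2|E|.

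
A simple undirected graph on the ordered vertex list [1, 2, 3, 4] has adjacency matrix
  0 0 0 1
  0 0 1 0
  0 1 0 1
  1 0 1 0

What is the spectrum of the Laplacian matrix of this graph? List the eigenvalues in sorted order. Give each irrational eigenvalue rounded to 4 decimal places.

Each diagonal entry of L is the vertex degree and each off-diagonal entry is -1 where an edge is present, 0 otherwise; in the order [1, 2, 3, 4] the diagonal is [1, 1, 2, 2]. Diagonalising L (or applying a numerical eigensolver to the 4x4 matrix) gives the spectrum above. The single zero eigenvalue shows the graph is connected. There is one zero in the spectrum, matching the 1 component.

[0, 0.5858, 2, 3.4142]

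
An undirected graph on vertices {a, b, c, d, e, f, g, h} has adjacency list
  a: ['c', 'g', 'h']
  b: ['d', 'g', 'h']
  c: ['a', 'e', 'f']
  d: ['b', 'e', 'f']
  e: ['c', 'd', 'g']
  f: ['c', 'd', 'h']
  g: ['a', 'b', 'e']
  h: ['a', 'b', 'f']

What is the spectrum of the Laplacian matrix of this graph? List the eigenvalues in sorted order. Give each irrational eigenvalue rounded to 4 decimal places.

Each diagonal entry of L is the vertex degree and each off-diagonal entry is -1 where an edge is present, 0 otherwise; in the order [a, b, c, d, e, f, g, h] the diagonal is [3, 3, 3, 3, 3, 3, 3, 3]. L is symmetric positive semidefinite, so every eigenvalue is real and nonnegative. The single zero eigenvalue shows the graph is connected. The eigenvalues sum to 24, which equals trace(L) = 2|E|.

[0, 2, 2, 2, 4, 4, 4, 6]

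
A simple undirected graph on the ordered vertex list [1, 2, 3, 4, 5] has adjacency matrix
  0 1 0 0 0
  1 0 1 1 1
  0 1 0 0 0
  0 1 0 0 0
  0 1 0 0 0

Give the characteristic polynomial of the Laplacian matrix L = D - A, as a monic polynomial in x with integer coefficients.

x^5 - 8x^4 + 18x^3 - 16x^2 + 5x

With the vertex order [1, 2, 3, 4, 5], the degrees are [1, 4, 1, 1, 1], giving D = diag(1, 4, 1, 1, 1) and L = D - A. Computing det(xI - L) by cofactor expansion (or equivalently via sum-over-permutations) gives x^5 - 8x^4 + 18x^3 - 16x^2 + 5x. The constant term is 0 because L is singular (the all-ones vector lies in its kernel). There is one zero in the spectrum, matching the 1 component. The eigenvalues sum to 8, which equals trace(L) = 2|E|.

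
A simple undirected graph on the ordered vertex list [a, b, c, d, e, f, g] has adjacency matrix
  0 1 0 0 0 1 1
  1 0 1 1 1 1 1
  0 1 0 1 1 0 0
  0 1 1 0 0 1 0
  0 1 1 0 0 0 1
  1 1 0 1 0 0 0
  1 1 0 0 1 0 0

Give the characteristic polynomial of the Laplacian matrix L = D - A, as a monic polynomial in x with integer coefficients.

Reading degrees in the order [a, b, c, d, e, f, g] gives [3, 6, 3, 3, 3, 3, 3]; set D = diag(3, 6, 3, 3, 3, 3, 3) and form L = D - A. The eigenvalues of L are [0, 2, 2, 4, 4, 5, 7]; the characteristic polynomial is the product of (x - lambda_i), which multiplies out to x^7 - 24x^6 + 231x^5 - 1140x^4 + 3036x^3 - 4128x^2 + 2240x. The coefficient of x^6 equals -trace(L) = -24, matching the sum of degrees. By the matrix-tree theorem the graph has (1/7) * product of the nonzero eigenvalues = 320 spanning trees.

x^7 - 24x^6 + 231x^5 - 1140x^4 + 3036x^3 - 4128x^2 + 2240x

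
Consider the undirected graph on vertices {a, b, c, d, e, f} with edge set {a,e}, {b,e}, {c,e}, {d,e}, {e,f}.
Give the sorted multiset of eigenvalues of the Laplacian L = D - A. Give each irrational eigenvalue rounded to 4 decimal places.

Each diagonal entry of L is the vertex degree and each off-diagonal entry is -1 where an edge is present, 0 otherwise; in the order [a, b, c, d, e, f] the diagonal is [1, 1, 1, 1, 5, 1]. The multiplicity of 0 as a Laplacian eigenvalue equals the number of connected components. The single zero eigenvalue shows the graph is connected. There is one zero in the spectrum, matching the 1 component.

[0, 1, 1, 1, 1, 6]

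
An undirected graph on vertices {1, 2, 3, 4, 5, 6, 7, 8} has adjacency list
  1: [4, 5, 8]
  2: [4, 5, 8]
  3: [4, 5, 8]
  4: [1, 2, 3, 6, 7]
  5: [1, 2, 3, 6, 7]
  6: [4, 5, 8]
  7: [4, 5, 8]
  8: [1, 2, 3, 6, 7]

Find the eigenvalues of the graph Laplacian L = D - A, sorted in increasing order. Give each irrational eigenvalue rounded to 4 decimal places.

Each diagonal entry of L is the vertex degree and each off-diagonal entry is -1 where an edge is present, 0 otherwise; in the order [1, 2, 3, 4, 5, 6, 7, 8] the diagonal is [3, 3, 3, 5, 5, 3, 3, 5]. L is symmetric positive semidefinite, so every eigenvalue is real and nonnegative. The single zero eigenvalue shows the graph is connected. There is one zero in the spectrum, matching the 1 component.

[0, 3, 3, 3, 3, 5, 5, 8]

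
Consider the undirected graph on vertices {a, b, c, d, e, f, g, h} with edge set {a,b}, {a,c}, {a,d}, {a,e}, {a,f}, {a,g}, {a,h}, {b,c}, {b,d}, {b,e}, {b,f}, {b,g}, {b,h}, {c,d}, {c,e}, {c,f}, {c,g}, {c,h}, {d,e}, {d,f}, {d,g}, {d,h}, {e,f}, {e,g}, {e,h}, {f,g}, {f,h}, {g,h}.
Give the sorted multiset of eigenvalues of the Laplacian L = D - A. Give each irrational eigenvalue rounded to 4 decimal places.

With the vertex order [a, b, c, d, e, f, g, h], the degrees are [7, 7, 7, 7, 7, 7, 7, 7], giving D = diag(7, 7, 7, 7, 7, 7, 7, 7) and L = D - A. Diagonalising L (or applying a numerical eigensolver to the 8x8 matrix) gives the spectrum above. There is one zero in the spectrum, matching the 1 component.

[0, 8, 8, 8, 8, 8, 8, 8]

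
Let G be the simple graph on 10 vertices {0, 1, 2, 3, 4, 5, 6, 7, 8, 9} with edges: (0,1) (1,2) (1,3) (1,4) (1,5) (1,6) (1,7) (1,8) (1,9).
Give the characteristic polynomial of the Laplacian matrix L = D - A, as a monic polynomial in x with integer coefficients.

Reading degrees in the order [0, 1, 2, 3, 4, 5, 6, 7, 8, 9] gives [1, 9, 1, 1, 1, 1, 1, 1, 1, 1]; set D = diag(1, 9, 1, 1, 1, 1, 1, 1, 1, 1) and form L = D - A. L has integer entries, so p(x) = det(xI - L) has integer coefficients. Expanding the determinant yields x^10 - 18x^9 + 108x^8 - 336x^7 + 630x^6 - 756x^5 + 588x^4 - 288x^3 + 81x^2 - 10x. Since p(0) = det(-L) = 0, x divides p(x). The largest eigenvalue, 10, is at most the vertex count 10. There is one zero in the spectrum, matching the 1 component.

x^10 - 18x^9 + 108x^8 - 336x^7 + 630x^6 - 756x^5 + 588x^4 - 288x^3 + 81x^2 - 10x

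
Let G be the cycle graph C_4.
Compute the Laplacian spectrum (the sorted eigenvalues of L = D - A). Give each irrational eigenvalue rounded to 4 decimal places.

[0, 2, 2, 4]

The graph has 4 vertices and degree multiset [2, 2, 2, 2]; D is the diagonal matrix of degrees and L = D - A. Diagonalising L (or applying a numerical eigensolver to the 4x4 matrix) gives the spectrum above. There is one zero in the spectrum, matching the 1 component.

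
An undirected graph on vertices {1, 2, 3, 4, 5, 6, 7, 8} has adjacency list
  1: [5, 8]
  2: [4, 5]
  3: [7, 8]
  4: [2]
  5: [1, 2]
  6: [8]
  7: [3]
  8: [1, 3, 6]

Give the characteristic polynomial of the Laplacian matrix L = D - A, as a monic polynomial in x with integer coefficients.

x^8 - 14x^7 + 77x^6 - 212x^5 + 308x^4 - 228x^3 + 76x^2 - 8x

Reading degrees in the order [1, 2, 3, 4, 5, 6, 7, 8] gives [2, 2, 2, 1, 2, 1, 1, 3]; set D = diag(2, 2, 2, 1, 2, 1, 1, 3) and form L = D - A. L has integer entries, so p(x) = det(xI - L) has integer coefficients. Expanding the determinant yields x^8 - 14x^7 + 77x^6 - 212x^5 + 308x^4 - 228x^3 + 76x^2 - 8x. Since p(0) = det(-L) = 0, x divides p(x). The largest eigenvalue, 4.3429, is at most the vertex count 8.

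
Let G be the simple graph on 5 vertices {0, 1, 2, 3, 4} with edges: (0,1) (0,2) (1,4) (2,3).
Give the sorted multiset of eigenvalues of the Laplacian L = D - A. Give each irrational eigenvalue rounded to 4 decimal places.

[0, 0.3820, 1.3820, 2.6180, 3.6180]

Each diagonal entry of L is the vertex degree and each off-diagonal entry is -1 where an edge is present, 0 otherwise; in the order [0, 1, 2, 3, 4] the diagonal is [2, 2, 2, 1, 1]. L is symmetric positive semidefinite, so every eigenvalue is real and nonnegative. The single zero eigenvalue shows the graph is connected. There is one zero in the spectrum, matching the 1 component.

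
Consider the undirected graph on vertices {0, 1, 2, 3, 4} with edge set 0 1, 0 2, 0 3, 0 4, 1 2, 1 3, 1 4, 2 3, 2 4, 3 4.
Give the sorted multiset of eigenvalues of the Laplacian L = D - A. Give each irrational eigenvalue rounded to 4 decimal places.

With the vertex order [0, 1, 2, 3, 4], the degrees are [4, 4, 4, 4, 4], giving D = diag(4, 4, 4, 4, 4) and L = D - A. Since every row of L sums to 0, the all-ones vector is in the kernel and 0 is an eigenvalue. By the matrix-tree theorem the graph has (1/5) * product of the nonzero eigenvalues = 125 spanning trees.

[0, 5, 5, 5, 5]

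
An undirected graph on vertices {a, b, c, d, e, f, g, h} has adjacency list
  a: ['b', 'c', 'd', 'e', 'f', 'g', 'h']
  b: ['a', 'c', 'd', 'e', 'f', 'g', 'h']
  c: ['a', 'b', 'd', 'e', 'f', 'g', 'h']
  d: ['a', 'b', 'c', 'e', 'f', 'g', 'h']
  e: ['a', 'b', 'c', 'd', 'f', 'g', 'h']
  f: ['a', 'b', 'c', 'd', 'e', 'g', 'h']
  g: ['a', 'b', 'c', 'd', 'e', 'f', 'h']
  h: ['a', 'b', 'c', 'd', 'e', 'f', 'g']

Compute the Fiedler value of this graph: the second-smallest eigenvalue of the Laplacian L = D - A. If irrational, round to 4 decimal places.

8

Reading degrees in the order [a, b, c, d, e, f, g, h] gives [7, 7, 7, 7, 7, 7, 7, 7]; set D = diag(7, 7, 7, 7, 7, 7, 7, 7) and form L = D - A. Computing the eigenvalues of L and sorting gives [0, 8, 8, 8, 8, 8, 8, 8]. The Fiedler value lambda_2 = 8 is strictly positive, so the graph is connected. The eigenvalues sum to 56, which equals trace(L) = 2|E|. There is one zero in the spectrum, matching the 1 component.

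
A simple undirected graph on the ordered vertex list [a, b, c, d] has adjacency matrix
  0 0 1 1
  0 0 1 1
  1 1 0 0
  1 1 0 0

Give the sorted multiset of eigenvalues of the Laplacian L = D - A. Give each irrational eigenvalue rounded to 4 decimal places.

Each diagonal entry of L is the vertex degree and each off-diagonal entry is -1 where an edge is present, 0 otherwise; in the order [a, b, c, d] the diagonal is [2, 2, 2, 2]. Since every row of L sums to 0, the all-ones vector is in the kernel and 0 is an eigenvalue. By the matrix-tree theorem the graph has (1/4) * product of the nonzero eigenvalues = 4 spanning trees. There is one zero in the spectrum, matching the 1 component.

[0, 2, 2, 4]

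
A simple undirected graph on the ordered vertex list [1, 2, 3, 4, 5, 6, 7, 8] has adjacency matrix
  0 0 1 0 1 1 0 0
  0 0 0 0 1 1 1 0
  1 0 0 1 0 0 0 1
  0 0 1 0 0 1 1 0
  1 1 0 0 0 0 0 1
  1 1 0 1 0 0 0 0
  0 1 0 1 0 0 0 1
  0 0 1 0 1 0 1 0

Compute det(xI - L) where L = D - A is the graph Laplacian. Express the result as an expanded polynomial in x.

x^8 - 24x^7 + 240x^6 - 1296x^5 + 4080x^4 - 7488x^3 + 7424x^2 - 3072x

Reading degrees in the order [1, 2, 3, 4, 5, 6, 7, 8] gives [3, 3, 3, 3, 3, 3, 3, 3]; set D = diag(3, 3, 3, 3, 3, 3, 3, 3) and form L = D - A. The eigenvalues of L are [0, 2, 2, 2, 4, 4, 4, 6]; the characteristic polynomial is the product of (x - lambda_i), which multiplies out to x^8 - 24x^7 + 240x^6 - 1296x^5 + 4080x^4 - 7488x^3 + 7424x^2 - 3072x. The constant term is 0 because L is singular (the all-ones vector lies in its kernel).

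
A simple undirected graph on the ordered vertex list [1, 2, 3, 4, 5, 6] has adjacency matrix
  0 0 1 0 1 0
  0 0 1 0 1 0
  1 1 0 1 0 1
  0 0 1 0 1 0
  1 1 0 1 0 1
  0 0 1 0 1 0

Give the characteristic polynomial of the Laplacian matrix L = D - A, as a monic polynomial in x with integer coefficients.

Each diagonal entry of L is the vertex degree and each off-diagonal entry is -1 where an edge is present, 0 otherwise; in the order [1, 2, 3, 4, 5, 6] the diagonal is [2, 2, 4, 2, 4, 2]. L has integer entries, so p(x) = det(xI - L) has integer coefficients. Expanding the determinant yields x^6 - 16x^5 + 96x^4 - 272x^3 + 368x^2 - 192x. Since p(0) = det(-L) = 0, x divides p(x). The eigenvalues sum to 16, which equals trace(L) = 2|E|.

x^6 - 16x^5 + 96x^4 - 272x^3 + 368x^2 - 192x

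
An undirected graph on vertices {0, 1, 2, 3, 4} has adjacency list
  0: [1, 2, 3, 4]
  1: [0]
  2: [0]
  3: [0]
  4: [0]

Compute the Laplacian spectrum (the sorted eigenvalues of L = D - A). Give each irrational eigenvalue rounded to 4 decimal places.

Each diagonal entry of L is the vertex degree and each off-diagonal entry is -1 where an edge is present, 0 otherwise; in the order [0, 1, 2, 3, 4] the diagonal is [4, 1, 1, 1, 1]. Since every row of L sums to 0, the all-ones vector is in the kernel and 0 is an eigenvalue. By the matrix-tree theorem the graph has (1/5) * product of the nonzero eigenvalues = 1 spanning tree.

[0, 1, 1, 1, 5]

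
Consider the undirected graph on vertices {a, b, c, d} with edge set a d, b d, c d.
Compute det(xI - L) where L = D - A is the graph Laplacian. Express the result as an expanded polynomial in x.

Reading degrees in the order [a, b, c, d] gives [1, 1, 1, 3]; set D = diag(1, 1, 1, 3) and form L = D - A. L has integer entries, so p(x) = det(xI - L) has integer coefficients. Expanding the determinant yields x^4 - 6x^3 + 9x^2 - 4x. The coefficient of x^3 equals -trace(L) = -6, matching the sum of degrees.

x^4 - 6x^3 + 9x^2 - 4x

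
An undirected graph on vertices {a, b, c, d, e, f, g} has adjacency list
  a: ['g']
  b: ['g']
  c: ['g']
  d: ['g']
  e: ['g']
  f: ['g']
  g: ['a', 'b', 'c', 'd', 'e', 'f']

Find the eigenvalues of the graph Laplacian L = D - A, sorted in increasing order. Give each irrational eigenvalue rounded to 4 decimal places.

With the vertex order [a, b, c, d, e, f, g], the degrees are [1, 1, 1, 1, 1, 1, 6], giving D = diag(1, 1, 1, 1, 1, 1, 6) and L = D - A. L is symmetric positive semidefinite, so every eigenvalue is real and nonnegative. The largest eigenvalue, 7, is at most the vertex count 7. There is one zero in the spectrum, matching the 1 component.

[0, 1, 1, 1, 1, 1, 7]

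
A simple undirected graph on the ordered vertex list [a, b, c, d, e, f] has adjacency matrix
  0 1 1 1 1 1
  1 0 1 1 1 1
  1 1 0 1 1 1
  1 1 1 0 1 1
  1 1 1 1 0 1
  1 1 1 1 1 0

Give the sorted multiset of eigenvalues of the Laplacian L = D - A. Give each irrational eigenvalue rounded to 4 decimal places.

[0, 6, 6, 6, 6, 6]

With the vertex order [a, b, c, d, e, f], the degrees are [5, 5, 5, 5, 5, 5], giving D = diag(5, 5, 5, 5, 5, 5) and L = D - A. L is symmetric positive semidefinite, so every eigenvalue is real and nonnegative. The largest eigenvalue, 6, is at most the vertex count 6.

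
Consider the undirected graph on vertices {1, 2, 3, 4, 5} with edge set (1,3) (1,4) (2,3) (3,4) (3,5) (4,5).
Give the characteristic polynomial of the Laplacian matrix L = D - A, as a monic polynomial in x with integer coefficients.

Reading degrees in the order [1, 2, 3, 4, 5] gives [2, 1, 4, 3, 2]; set D = diag(2, 1, 4, 3, 2) and form L = D - A. Computing det(xI - L) by cofactor expansion (or equivalently via sum-over-permutations) gives x^5 - 12x^4 + 49x^3 - 78x^2 + 40x. The coefficient of x^4 equals -trace(L) = -12, matching the sum of degrees.

x^5 - 12x^4 + 49x^3 - 78x^2 + 40x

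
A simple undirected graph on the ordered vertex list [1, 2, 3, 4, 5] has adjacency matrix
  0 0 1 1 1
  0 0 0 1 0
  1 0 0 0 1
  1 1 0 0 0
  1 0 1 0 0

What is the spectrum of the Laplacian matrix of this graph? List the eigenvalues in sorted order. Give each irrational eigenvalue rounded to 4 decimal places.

Reading degrees in the order [1, 2, 3, 4, 5] gives [3, 1, 2, 2, 2]; set D = diag(3, 1, 2, 2, 2) and form L = D - A. Diagonalising L (or applying a numerical eigensolver to the 5x5 matrix) gives the spectrum above. The single zero eigenvalue shows the graph is connected. By the matrix-tree theorem the graph has (1/5) * product of the nonzero eigenvalues = 3 spanning trees. The eigenvalues sum to 10, which equals trace(L) = 2|E|.

[0, 0.5188, 2.3111, 3, 4.1701]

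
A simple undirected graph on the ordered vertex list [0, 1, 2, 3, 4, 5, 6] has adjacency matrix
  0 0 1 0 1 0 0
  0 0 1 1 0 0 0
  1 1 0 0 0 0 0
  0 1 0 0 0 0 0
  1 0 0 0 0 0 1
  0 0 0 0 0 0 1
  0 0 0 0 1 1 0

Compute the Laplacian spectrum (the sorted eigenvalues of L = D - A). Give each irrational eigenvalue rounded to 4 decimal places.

Each diagonal entry of L is the vertex degree and each off-diagonal entry is -1 where an edge is present, 0 otherwise; in the order [0, 1, 2, 3, 4, 5, 6] the diagonal is [2, 2, 2, 1, 2, 1, 2]. L is symmetric positive semidefinite, so every eigenvalue is real and nonnegative. The single zero eigenvalue shows the graph is connected. The largest eigenvalue, 3.8019, is at most the vertex count 7.

[0, 0.1981, 0.7530, 1.5550, 2.4450, 3.2470, 3.8019]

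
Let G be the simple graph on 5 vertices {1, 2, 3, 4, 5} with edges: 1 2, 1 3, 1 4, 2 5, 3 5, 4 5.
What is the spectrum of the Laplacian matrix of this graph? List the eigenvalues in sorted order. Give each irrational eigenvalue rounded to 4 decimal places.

[0, 2, 2, 3, 5]

Reading degrees in the order [1, 2, 3, 4, 5] gives [3, 2, 2, 2, 3]; set D = diag(3, 2, 2, 2, 3) and form L = D - A. L is symmetric positive semidefinite, so every eigenvalue is real and nonnegative. By the matrix-tree theorem the graph has (1/5) * product of the nonzero eigenvalues = 12 spanning trees.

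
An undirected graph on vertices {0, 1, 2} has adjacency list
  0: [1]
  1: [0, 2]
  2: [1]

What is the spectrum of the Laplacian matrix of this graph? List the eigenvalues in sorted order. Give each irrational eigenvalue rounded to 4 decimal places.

Each diagonal entry of L is the vertex degree and each off-diagonal entry is -1 where an edge is present, 0 otherwise; in the order [0, 1, 2] the diagonal is [1, 2, 1]. L is symmetric positive semidefinite, so every eigenvalue is real and nonnegative. There is one zero in the spectrum, matching the 1 component.

[0, 1, 3]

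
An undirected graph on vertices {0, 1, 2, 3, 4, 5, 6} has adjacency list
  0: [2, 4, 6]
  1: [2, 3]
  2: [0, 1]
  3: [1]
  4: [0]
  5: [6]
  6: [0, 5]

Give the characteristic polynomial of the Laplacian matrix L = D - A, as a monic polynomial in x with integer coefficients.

x^7 - 12x^6 + 54x^5 - 114x^4 + 115x^3 - 50x^2 + 7x

With the vertex order [0, 1, 2, 3, 4, 5, 6], the degrees are [3, 2, 2, 1, 1, 1, 2], giving D = diag(3, 2, 2, 1, 1, 1, 2) and L = D - A. L has integer entries, so p(x) = det(xI - L) has integer coefficients. Expanding the determinant yields x^7 - 12x^6 + 54x^5 - 114x^4 + 115x^3 - 50x^2 + 7x. The constant term is 0 because L is singular (the all-ones vector lies in its kernel). The eigenvalues sum to 12, which equals trace(L) = 2|E|. There is one zero in the spectrum, matching the 1 component.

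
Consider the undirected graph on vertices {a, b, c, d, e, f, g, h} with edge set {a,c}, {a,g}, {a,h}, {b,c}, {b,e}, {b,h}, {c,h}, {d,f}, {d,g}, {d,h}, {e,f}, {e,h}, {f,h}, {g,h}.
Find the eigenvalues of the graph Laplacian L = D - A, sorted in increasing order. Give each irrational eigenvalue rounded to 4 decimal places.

[0, 1.7530, 1.7530, 3.4450, 3.4450, 4.8019, 4.8019, 8]

Each diagonal entry of L is the vertex degree and each off-diagonal entry is -1 where an edge is present, 0 otherwise; in the order [a, b, c, d, e, f, g, h] the diagonal is [3, 3, 3, 3, 3, 3, 3, 7]. Diagonalising L (or applying a numerical eigensolver to the 8x8 matrix) gives the spectrum above. The single zero eigenvalue shows the graph is connected. By the matrix-tree theorem the graph has (1/8) * product of the nonzero eigenvalues = 841 spanning trees.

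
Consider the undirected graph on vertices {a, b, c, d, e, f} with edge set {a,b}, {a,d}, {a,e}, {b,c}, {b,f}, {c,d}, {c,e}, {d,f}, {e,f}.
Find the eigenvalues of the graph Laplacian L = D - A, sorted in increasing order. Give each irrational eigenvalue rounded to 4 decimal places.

Reading degrees in the order [a, b, c, d, e, f] gives [3, 3, 3, 3, 3, 3]; set D = diag(3, 3, 3, 3, 3, 3) and form L = D - A. Since every row of L sums to 0, the all-ones vector is in the kernel and 0 is an eigenvalue. The single zero eigenvalue shows the graph is connected.

[0, 3, 3, 3, 3, 6]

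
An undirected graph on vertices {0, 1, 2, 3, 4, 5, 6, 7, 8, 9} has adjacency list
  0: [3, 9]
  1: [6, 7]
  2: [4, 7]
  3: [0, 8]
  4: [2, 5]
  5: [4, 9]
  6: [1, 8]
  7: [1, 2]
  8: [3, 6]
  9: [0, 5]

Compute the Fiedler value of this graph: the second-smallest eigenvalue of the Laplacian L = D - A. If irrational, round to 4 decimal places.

With the vertex order [0, 1, 2, 3, 4, 5, 6, 7, 8, 9], the degrees are [2, 2, 2, 2, 2, 2, 2, 2, 2, 2], giving D = diag(2, 2, 2, 2, 2, 2, 2, 2, 2, 2) and L = D - A. Computing the eigenvalues of L and sorting gives [0, 0.3820, 0.3820, 1.3820, 1.3820, 2.6180, 2.6180, 3.6180, 3.6180, 4]. The Fiedler value lambda_2 = 0.3820 is strictly positive, so the graph is connected. There is one zero in the spectrum, matching the 1 component.

0.3820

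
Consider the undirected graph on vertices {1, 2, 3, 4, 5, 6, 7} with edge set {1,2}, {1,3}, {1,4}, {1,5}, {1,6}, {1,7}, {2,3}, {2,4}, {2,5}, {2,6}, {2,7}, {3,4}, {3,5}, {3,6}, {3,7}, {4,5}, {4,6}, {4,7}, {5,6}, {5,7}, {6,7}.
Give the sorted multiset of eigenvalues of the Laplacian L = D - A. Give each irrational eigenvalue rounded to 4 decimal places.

Reading degrees in the order [1, 2, 3, 4, 5, 6, 7] gives [6, 6, 6, 6, 6, 6, 6]; set D = diag(6, 6, 6, 6, 6, 6, 6) and form L = D - A. L is symmetric positive semidefinite, so every eigenvalue is real and nonnegative. The single zero eigenvalue shows the graph is connected. The eigenvalues sum to 42, which equals trace(L) = 2|E|.

[0, 7, 7, 7, 7, 7, 7]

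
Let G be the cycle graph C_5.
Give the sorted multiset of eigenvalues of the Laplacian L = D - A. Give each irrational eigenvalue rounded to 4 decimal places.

The graph has 5 vertices and degree multiset [2, 2, 2, 2, 2]; D is the diagonal matrix of degrees and L = D - A. Diagonalising L (or applying a numerical eigensolver to the 5x5 matrix) gives the spectrum above. The eigenvalues sum to 10, which equals trace(L) = 2|E|.

[0, 1.3820, 1.3820, 3.6180, 3.6180]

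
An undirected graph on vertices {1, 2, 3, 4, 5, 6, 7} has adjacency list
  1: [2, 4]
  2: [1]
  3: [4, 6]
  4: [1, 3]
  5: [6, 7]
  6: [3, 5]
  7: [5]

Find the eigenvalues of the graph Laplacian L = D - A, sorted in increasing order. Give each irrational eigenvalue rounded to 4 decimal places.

With the vertex order [1, 2, 3, 4, 5, 6, 7], the degrees are [2, 1, 2, 2, 2, 2, 1], giving D = diag(2, 1, 2, 2, 2, 2, 1) and L = D - A. Since every row of L sums to 0, the all-ones vector is in the kernel and 0 is an eigenvalue. The single zero eigenvalue shows the graph is connected. By the matrix-tree theorem the graph has (1/7) * product of the nonzero eigenvalues = 1 spanning tree. The largest eigenvalue, 3.8019, is at most the vertex count 7.

[0, 0.1981, 0.7530, 1.5550, 2.4450, 3.2470, 3.8019]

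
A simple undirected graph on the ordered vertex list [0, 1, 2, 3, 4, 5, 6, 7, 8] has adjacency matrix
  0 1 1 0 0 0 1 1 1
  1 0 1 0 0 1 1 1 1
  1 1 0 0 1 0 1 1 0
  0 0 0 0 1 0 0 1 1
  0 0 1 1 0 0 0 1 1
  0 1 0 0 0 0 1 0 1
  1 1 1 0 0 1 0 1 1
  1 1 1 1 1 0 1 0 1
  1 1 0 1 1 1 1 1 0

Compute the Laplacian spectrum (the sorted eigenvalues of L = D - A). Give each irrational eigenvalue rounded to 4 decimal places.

Each diagonal entry of L is the vertex degree and each off-diagonal entry is -1 where an edge is present, 0 otherwise; in the order [0, 1, 2, 3, 4, 5, 6, 7, 8] the diagonal is [5, 6, 5, 3, 4, 3, 6, 7, 7]. Diagonalising L (or applying a numerical eigensolver to the 9x9 matrix) gives the spectrum above. By the matrix-tree theorem the graph has (1/9) * product of the nonzero eigenvalues = 66563 spanning trees. The largest eigenvalue, 8.3449, is at most the vertex count 9.

[0, 2.2177, 3.1912, 4.4793, 5.9466, 6.6985, 7, 8.1219, 8.3449]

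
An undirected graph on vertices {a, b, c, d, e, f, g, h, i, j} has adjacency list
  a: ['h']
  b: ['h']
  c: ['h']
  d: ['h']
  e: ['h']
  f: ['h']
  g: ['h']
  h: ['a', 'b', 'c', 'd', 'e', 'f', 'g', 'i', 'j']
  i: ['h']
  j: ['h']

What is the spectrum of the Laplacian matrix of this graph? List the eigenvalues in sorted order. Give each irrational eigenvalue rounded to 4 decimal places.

[0, 1, 1, 1, 1, 1, 1, 1, 1, 10]

With the vertex order [a, b, c, d, e, f, g, h, i, j], the degrees are [1, 1, 1, 1, 1, 1, 1, 9, 1, 1], giving D = diag(1, 1, 1, 1, 1, 1, 1, 9, 1, 1) and L = D - A. L is symmetric positive semidefinite, so every eigenvalue is real and nonnegative. The single zero eigenvalue shows the graph is connected. The eigenvalues sum to 18, which equals trace(L) = 2|E|.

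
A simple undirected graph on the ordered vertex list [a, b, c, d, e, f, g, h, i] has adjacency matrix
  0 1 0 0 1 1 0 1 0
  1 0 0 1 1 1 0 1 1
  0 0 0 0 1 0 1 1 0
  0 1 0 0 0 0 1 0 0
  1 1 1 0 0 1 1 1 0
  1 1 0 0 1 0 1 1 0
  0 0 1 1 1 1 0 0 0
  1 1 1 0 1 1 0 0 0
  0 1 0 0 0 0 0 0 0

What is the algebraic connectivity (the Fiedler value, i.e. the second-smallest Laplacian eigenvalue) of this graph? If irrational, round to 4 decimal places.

Reading degrees in the order [a, b, c, d, e, f, g, h, i] gives [4, 6, 3, 2, 6, 5, 4, 5, 1]; set D = diag(4, 6, 3, 2, 6, 5, 4, 5, 1) and form L = D - A. Computing the eigenvalues of L and sorting gives [0, 0.9281, 1.8093, 2.7442, 4.2930, 5.5041, 6.5258, 6.7320, 7.4635]. The Fiedler value lambda_2 = 0.9281 is strictly positive, so the graph is connected. By the matrix-tree theorem the graph has (1/9) * product of the nonzero eigenvalues = 3967 spanning trees. There is one zero in the spectrum, matching the 1 component.

0.9281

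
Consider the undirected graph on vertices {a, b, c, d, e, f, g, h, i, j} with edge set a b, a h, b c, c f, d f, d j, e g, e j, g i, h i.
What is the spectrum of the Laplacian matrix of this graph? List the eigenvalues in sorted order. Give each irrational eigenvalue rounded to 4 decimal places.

[0, 0.3820, 0.3820, 1.3820, 1.3820, 2.6180, 2.6180, 3.6180, 3.6180, 4]

Each diagonal entry of L is the vertex degree and each off-diagonal entry is -1 where an edge is present, 0 otherwise; in the order [a, b, c, d, e, f, g, h, i, j] the diagonal is [2, 2, 2, 2, 2, 2, 2, 2, 2, 2]. L is symmetric positive semidefinite, so every eigenvalue is real and nonnegative. The single zero eigenvalue shows the graph is connected.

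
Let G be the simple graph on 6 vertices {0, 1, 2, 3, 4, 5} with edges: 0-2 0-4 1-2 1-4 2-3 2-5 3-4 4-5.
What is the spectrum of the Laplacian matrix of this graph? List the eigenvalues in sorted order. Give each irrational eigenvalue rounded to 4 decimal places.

[0, 2, 2, 2, 4, 6]

Reading degrees in the order [0, 1, 2, 3, 4, 5] gives [2, 2, 4, 2, 4, 2]; set D = diag(2, 2, 4, 2, 4, 2) and form L = D - A. Diagonalising L (or applying a numerical eigensolver to the 6x6 matrix) gives the spectrum above. The single zero eigenvalue shows the graph is connected. The eigenvalues sum to 16, which equals trace(L) = 2|E|.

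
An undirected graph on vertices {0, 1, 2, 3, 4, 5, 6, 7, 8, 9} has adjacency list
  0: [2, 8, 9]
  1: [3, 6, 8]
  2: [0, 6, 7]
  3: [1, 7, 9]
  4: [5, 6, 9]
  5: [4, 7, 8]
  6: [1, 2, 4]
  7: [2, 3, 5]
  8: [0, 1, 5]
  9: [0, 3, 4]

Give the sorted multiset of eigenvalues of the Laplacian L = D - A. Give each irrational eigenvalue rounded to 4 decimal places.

With the vertex order [0, 1, 2, 3, 4, 5, 6, 7, 8, 9], the degrees are [3, 3, 3, 3, 3, 3, 3, 3, 3, 3], giving D = diag(3, 3, 3, 3, 3, 3, 3, 3, 3, 3) and L = D - A. L is symmetric positive semidefinite, so every eigenvalue is real and nonnegative. The eigenvalues sum to 30, which equals trace(L) = 2|E|.

[0, 2, 2, 2, 2, 2, 5, 5, 5, 5]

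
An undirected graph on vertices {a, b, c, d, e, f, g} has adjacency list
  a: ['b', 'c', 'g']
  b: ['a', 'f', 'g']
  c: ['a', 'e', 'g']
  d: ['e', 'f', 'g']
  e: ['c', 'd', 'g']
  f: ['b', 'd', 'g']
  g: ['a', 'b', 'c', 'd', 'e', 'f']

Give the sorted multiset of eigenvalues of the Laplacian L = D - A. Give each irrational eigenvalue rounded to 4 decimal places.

[0, 2, 2, 4, 4, 5, 7]

Each diagonal entry of L is the vertex degree and each off-diagonal entry is -1 where an edge is present, 0 otherwise; in the order [a, b, c, d, e, f, g] the diagonal is [3, 3, 3, 3, 3, 3, 6]. Diagonalising L (or applying a numerical eigensolver to the 7x7 matrix) gives the spectrum above. There is one zero in the spectrum, matching the 1 component. By the matrix-tree theorem the graph has (1/7) * product of the nonzero eigenvalues = 320 spanning trees.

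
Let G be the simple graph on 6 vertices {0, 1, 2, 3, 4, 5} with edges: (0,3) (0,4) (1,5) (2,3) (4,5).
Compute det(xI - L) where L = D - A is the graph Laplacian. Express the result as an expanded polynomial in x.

x^6 - 10x^5 + 36x^4 - 56x^3 + 35x^2 - 6x

With the vertex order [0, 1, 2, 3, 4, 5], the degrees are [2, 1, 1, 2, 2, 2], giving D = diag(2, 1, 1, 2, 2, 2) and L = D - A. L has integer entries, so p(x) = det(xI - L) has integer coefficients. Expanding the determinant yields x^6 - 10x^5 + 36x^4 - 56x^3 + 35x^2 - 6x. The coefficient of x^5 equals -trace(L) = -10, matching the sum of degrees. The eigenvalues sum to 10, which equals trace(L) = 2|E|. By the matrix-tree theorem the graph has (1/6) * product of the nonzero eigenvalues = 1 spanning tree.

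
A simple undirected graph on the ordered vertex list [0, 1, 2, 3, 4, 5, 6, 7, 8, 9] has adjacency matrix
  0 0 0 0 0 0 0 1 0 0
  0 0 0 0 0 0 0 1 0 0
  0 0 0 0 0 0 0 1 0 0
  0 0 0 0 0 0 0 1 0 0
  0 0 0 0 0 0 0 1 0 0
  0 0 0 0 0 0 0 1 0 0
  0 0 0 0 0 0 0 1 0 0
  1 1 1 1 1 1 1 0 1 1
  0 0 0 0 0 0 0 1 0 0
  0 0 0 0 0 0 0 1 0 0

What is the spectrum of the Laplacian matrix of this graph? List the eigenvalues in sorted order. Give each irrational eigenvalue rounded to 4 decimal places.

Each diagonal entry of L is the vertex degree and each off-diagonal entry is -1 where an edge is present, 0 otherwise; in the order [0, 1, 2, 3, 4, 5, 6, 7, 8, 9] the diagonal is [1, 1, 1, 1, 1, 1, 1, 9, 1, 1]. The multiplicity of 0 as a Laplacian eigenvalue equals the number of connected components.

[0, 1, 1, 1, 1, 1, 1, 1, 1, 10]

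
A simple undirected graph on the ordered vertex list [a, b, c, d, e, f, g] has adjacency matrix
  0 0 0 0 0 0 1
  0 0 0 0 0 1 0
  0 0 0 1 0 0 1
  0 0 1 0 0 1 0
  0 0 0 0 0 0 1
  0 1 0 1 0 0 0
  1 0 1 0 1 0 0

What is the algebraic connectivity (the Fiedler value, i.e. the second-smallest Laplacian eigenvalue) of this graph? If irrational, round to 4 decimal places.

Each diagonal entry of L is the vertex degree and each off-diagonal entry is -1 where an edge is present, 0 otherwise; in the order [a, b, c, d, e, f, g] the diagonal is [1, 1, 2, 2, 1, 2, 3]. Computing the eigenvalues of L and sorting gives [0, 0.2254, 1, 1, 2.1859, 3.3604, 4.2283]. The Fiedler value lambda_2 = 0.2254 is strictly positive, so the graph is connected.

0.2254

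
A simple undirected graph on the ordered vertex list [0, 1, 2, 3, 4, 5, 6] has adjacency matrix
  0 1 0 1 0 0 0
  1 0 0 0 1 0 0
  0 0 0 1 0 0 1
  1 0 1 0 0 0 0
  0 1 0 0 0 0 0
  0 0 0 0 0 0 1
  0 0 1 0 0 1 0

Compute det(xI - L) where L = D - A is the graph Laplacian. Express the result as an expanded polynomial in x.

With the vertex order [0, 1, 2, 3, 4, 5, 6], the degrees are [2, 2, 2, 2, 1, 1, 2], giving D = diag(2, 2, 2, 2, 1, 1, 2) and L = D - A. Computing det(xI - L) by cofactor expansion (or equivalently via sum-over-permutations) gives x^7 - 12x^6 + 55x^5 - 120x^4 + 126x^3 - 56x^2 + 7x. Since p(0) = det(-L) = 0, x divides p(x). The largest eigenvalue, 3.8019, is at most the vertex count 7.

x^7 - 12x^6 + 55x^5 - 120x^4 + 126x^3 - 56x^2 + 7x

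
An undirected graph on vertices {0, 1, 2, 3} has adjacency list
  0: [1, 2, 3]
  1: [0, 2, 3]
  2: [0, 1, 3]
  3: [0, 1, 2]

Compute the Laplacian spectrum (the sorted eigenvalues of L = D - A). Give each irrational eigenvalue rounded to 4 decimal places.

With the vertex order [0, 1, 2, 3], the degrees are [3, 3, 3, 3], giving D = diag(3, 3, 3, 3) and L = D - A. The multiplicity of 0 as a Laplacian eigenvalue equals the number of connected components. The single zero eigenvalue shows the graph is connected. The eigenvalues sum to 12, which equals trace(L) = 2|E|.

[0, 4, 4, 4]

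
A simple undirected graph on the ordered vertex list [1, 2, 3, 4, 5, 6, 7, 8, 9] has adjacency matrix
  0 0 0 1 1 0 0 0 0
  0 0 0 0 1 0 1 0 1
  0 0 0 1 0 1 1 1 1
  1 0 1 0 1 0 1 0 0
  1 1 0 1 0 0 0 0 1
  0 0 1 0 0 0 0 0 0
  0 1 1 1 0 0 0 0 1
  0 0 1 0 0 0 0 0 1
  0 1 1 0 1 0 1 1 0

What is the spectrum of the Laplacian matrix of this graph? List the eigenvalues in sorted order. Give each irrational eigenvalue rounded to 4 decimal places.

[0, 0.8294, 1.4107, 2.0987, 3.3047, 4.4003, 5.2234, 5.9870, 6.7458]

With the vertex order [1, 2, 3, 4, 5, 6, 7, 8, 9], the degrees are [2, 3, 5, 4, 4, 1, 4, 2, 5], giving D = diag(2, 3, 5, 4, 4, 1, 4, 2, 5) and L = D - A. Diagonalising L (or applying a numerical eigensolver to the 9x9 matrix) gives the spectrum above. The eigenvalues sum to 30, which equals trace(L) = 2|E|.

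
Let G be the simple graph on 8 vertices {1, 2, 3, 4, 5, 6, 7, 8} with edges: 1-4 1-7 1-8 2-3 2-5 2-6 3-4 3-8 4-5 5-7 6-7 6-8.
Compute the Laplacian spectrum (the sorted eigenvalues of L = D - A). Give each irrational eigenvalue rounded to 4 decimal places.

[0, 2, 2, 2, 4, 4, 4, 6]

Each diagonal entry of L is the vertex degree and each off-diagonal entry is -1 where an edge is present, 0 otherwise; in the order [1, 2, 3, 4, 5, 6, 7, 8] the diagonal is [3, 3, 3, 3, 3, 3, 3, 3]. Diagonalising L (or applying a numerical eigensolver to the 8x8 matrix) gives the spectrum above. The largest eigenvalue, 6, is at most the vertex count 8. There is one zero in the spectrum, matching the 1 component.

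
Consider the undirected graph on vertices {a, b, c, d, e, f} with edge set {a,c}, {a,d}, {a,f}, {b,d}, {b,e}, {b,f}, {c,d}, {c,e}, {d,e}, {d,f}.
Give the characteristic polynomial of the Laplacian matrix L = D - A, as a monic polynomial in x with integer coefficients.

With the vertex order [a, b, c, d, e, f], the degrees are [3, 3, 3, 5, 3, 3], giving D = diag(3, 3, 3, 5, 3, 3) and L = D - A. Computing det(xI - L) by cofactor expansion (or equivalently via sum-over-permutations) gives x^6 - 20x^5 + 155x^4 - 580x^3 + 1045x^2 - 726x. Since p(0) = det(-L) = 0, x divides p(x). By the matrix-tree theorem the graph has (1/6) * product of the nonzero eigenvalues = 121 spanning trees. The eigenvalues sum to 20, which equals trace(L) = 2|E|.

x^6 - 20x^5 + 155x^4 - 580x^3 + 1045x^2 - 726x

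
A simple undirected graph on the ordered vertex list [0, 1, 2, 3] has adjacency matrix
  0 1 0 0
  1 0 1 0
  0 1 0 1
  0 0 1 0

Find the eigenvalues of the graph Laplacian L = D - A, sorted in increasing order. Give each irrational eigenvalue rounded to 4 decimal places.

[0, 0.5858, 2, 3.4142]

Each diagonal entry of L is the vertex degree and each off-diagonal entry is -1 where an edge is present, 0 otherwise; in the order [0, 1, 2, 3] the diagonal is [1, 2, 2, 1]. L is symmetric positive semidefinite, so every eigenvalue is real and nonnegative. The single zero eigenvalue shows the graph is connected.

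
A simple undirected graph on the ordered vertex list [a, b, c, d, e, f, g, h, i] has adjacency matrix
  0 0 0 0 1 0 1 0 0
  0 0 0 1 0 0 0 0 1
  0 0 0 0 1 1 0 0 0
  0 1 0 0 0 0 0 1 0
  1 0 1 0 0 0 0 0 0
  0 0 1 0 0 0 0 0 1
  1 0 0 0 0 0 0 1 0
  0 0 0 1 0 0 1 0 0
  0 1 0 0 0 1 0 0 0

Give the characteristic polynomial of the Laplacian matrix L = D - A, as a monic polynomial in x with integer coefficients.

Each diagonal entry of L is the vertex degree and each off-diagonal entry is -1 where an edge is present, 0 otherwise; in the order [a, b, c, d, e, f, g, h, i] the diagonal is [2, 2, 2, 2, 2, 2, 2, 2, 2]. Computing det(xI - L) by cofactor expansion (or equivalently via sum-over-permutations) gives x^9 - 18x^8 + 135x^7 - 546x^6 + 1287x^5 - 1782x^4 + 1386x^3 - 540x^2 + 81x. Since p(0) = det(-L) = 0, x divides p(x).

x^9 - 18x^8 + 135x^7 - 546x^6 + 1287x^5 - 1782x^4 + 1386x^3 - 540x^2 + 81x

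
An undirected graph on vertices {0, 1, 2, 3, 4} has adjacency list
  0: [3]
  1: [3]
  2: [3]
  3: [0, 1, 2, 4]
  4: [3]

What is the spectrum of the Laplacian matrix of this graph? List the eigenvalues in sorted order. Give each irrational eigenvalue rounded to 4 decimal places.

Each diagonal entry of L is the vertex degree and each off-diagonal entry is -1 where an edge is present, 0 otherwise; in the order [0, 1, 2, 3, 4] the diagonal is [1, 1, 1, 4, 1]. Diagonalising L (or applying a numerical eigensolver to the 5x5 matrix) gives the spectrum above.

[0, 1, 1, 1, 5]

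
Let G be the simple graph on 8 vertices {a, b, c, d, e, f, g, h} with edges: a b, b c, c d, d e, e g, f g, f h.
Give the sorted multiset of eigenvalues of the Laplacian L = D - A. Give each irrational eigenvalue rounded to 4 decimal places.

[0, 0.1522, 0.5858, 1.2346, 2, 2.7654, 3.4142, 3.8478]

With the vertex order [a, b, c, d, e, f, g, h], the degrees are [1, 2, 2, 2, 2, 2, 2, 1], giving D = diag(1, 2, 2, 2, 2, 2, 2, 1) and L = D - A. The multiplicity of 0 as a Laplacian eigenvalue equals the number of connected components. The single zero eigenvalue shows the graph is connected. The eigenvalues sum to 14, which equals trace(L) = 2|E|.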